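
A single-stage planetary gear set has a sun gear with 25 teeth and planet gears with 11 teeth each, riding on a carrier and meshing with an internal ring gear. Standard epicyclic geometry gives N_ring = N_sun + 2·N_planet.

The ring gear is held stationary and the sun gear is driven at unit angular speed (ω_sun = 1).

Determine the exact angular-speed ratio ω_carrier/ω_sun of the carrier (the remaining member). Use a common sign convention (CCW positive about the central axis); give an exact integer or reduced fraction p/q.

25/72

N_ring = 25 + 2·11 = 47
25(ω_s−ω_c) = −47(ω_r−ω_c),  ω_r=0, ω_s=1
25(1−ω_c) = −47(0−ω_c)  ⇒  72ω_c = 25  ⇒  ω_c = 25/72
ω_c/ω_s = 25/72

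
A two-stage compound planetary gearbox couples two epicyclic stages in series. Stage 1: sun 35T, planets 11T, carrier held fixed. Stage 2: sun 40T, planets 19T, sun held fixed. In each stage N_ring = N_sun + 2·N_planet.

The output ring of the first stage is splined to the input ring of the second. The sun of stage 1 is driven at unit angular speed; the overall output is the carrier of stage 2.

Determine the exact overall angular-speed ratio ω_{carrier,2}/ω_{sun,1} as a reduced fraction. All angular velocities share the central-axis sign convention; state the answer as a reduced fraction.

-455/1121

Stage 1: N_ring = 35 + 2·11 = 57
Stage 1: 35(ω_s−ω_c) = −57(ω_r−ω_c),  ω_c=0, ω_s=1
Stage 1: ω_r = 0 − (35/57)(1−0) = -35/57
  ⇒ ω_r¹/ω_s¹ = -35/57
Stage 2: N_ring = 40 + 2·19 = 78
Stage 2: 40(ω_s−ω_c) = −78(ω_r−ω_c),  ω_s=0, ω_r=1
Stage 2: 40(0−ω_c) = −78(1−ω_c)  ⇒  118ω_c = 78  ⇒  ω_c = 39/59
  ⇒ ω_c²/ω_r² = 39/59
Coupling ω_r² = ω_r¹ ⇒ overall = -35/57 × 39/59 = -455/1121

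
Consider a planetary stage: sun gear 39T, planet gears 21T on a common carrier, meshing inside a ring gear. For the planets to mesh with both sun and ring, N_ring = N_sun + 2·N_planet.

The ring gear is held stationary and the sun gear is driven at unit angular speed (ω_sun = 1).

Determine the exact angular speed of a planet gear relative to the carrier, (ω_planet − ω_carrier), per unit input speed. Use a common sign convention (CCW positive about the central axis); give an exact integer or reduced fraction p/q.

-351/280

N_ring = 39 + 2·21 = 81
39(ω_s−ω_c) = −81(ω_r−ω_c),  ω_r=0, ω_s=1
39(1−ω_c) = −81(0−ω_c)  ⇒  120ω_c = 39  ⇒  ω_c = 13/40
sun–planet: 39·(1−13/40) = −21·(ω_p−ω_c)  ⇒  ω_p−ω_c = −(39/21)·(27/40) = -351/280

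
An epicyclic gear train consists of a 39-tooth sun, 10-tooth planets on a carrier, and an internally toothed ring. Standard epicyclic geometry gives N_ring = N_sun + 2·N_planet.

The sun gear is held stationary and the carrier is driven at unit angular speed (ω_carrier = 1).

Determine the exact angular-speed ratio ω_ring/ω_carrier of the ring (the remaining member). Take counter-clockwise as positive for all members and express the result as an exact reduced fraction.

98/59

N_ring = 39 + 2·10 = 59
39(ω_s−ω_c) = −59(ω_r−ω_c),  ω_s=0, ω_c=1
ω_r = 1 − (39/59)(0−1) = 98/59
ω_r/ω_c = 98/59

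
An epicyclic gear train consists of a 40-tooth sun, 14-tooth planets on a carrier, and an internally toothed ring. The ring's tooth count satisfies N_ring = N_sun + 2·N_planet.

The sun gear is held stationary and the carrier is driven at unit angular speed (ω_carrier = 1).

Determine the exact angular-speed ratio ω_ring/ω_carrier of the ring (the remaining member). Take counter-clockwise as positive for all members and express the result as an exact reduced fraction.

27/17

N_ring = 40 + 2·14 = 68
40(ω_s−ω_c) = −68(ω_r−ω_c),  ω_s=0, ω_c=1
ω_r = 1 − (40/68)(0−1) = 27/17
ω_r/ω_c = 27/17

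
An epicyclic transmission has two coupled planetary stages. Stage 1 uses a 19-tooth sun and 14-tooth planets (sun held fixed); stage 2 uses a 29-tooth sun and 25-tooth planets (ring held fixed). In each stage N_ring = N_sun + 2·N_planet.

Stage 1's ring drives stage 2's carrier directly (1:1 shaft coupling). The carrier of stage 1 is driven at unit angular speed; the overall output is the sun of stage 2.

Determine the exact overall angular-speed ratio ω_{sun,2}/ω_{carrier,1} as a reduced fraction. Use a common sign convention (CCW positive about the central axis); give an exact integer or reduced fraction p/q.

7128/1363

Stage 1: N_ring = 19 + 2·14 = 47
Stage 1: 19(ω_s−ω_c) = −47(ω_r−ω_c),  ω_s=0, ω_c=1
Stage 1: ω_r = 1 − (19/47)(0−1) = 66/47
  ⇒ ω_r¹/ω_c¹ = 66/47
Stage 2: N_ring = 29 + 2·25 = 79
Stage 2: 29(ω_s−ω_c) = −79(ω_r−ω_c),  ω_r=0, ω_c=1
Stage 2: ω_s = 1 − (79/29)(0−1) = 108/29
  ⇒ ω_s²/ω_c² = 108/29
Coupling ω_c² = ω_r¹ ⇒ overall = 66/47 × 108/29 = 7128/1363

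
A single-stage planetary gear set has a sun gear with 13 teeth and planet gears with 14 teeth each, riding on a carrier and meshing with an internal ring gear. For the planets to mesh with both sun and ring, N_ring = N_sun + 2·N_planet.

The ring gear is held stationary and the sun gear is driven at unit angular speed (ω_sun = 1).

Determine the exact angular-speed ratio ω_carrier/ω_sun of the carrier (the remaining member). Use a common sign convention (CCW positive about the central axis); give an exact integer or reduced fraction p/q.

N_ring = 13 + 2·14 = 41
13(ω_s−ω_c) = −41(ω_r−ω_c),  ω_r=0, ω_s=1
13(1−ω_c) = −41(0−ω_c)  ⇒  54ω_c = 13  ⇒  ω_c = 13/54
ω_c/ω_s = 13/54

13/54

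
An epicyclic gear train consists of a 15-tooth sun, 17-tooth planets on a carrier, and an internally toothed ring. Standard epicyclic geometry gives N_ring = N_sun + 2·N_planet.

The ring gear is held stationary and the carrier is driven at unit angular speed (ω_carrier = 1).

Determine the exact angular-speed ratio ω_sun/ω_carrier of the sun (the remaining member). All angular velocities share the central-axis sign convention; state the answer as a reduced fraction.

N_ring = 15 + 2·17 = 49
15(ω_s−ω_c) = −49(ω_r−ω_c),  ω_r=0, ω_c=1
ω_s = 1 − (49/15)(0−1) = 64/15
ω_s/ω_c = 64/15

64/15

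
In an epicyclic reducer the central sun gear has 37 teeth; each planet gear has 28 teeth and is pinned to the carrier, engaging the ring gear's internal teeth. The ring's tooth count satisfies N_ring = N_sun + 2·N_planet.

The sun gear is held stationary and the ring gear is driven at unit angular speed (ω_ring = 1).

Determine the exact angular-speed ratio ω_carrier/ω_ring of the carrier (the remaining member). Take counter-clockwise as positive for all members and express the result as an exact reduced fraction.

N_ring = 37 + 2·28 = 93
37(ω_s−ω_c) = −93(ω_r−ω_c),  ω_s=0, ω_r=1
37(0−ω_c) = −93(1−ω_c)  ⇒  130ω_c = 93  ⇒  ω_c = 93/130
ω_c/ω_r = 93/130

93/130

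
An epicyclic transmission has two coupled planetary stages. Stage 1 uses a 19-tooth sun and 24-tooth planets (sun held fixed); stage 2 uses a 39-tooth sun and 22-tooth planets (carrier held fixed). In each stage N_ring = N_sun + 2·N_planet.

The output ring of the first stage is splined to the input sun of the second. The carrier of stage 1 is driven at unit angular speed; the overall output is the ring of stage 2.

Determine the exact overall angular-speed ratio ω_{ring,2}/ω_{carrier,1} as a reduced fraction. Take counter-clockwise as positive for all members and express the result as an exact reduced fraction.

Stage 1: N_ring = 19 + 2·24 = 67
Stage 1: 19(ω_s−ω_c) = −67(ω_r−ω_c),  ω_s=0, ω_c=1
Stage 1: ω_r = 1 − (19/67)(0−1) = 86/67
  ⇒ ω_r¹/ω_c¹ = 86/67
Stage 2: N_ring = 39 + 2·22 = 83
Stage 2: 39(ω_s−ω_c) = −83(ω_r−ω_c),  ω_c=0, ω_s=1
Stage 2: ω_r = 0 − (39/83)(1−0) = -39/83
  ⇒ ω_r²/ω_s² = -39/83
Coupling ω_s² = ω_r¹ ⇒ overall = 86/67 × -39/83 = -3354/5561

-3354/5561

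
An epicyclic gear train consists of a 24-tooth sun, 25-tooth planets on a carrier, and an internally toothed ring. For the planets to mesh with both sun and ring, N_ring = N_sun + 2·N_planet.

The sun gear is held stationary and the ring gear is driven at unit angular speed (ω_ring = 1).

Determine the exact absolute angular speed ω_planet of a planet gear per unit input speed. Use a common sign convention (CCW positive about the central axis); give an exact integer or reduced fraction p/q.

37/25

N_ring = 24 + 2·25 = 74
24(ω_s−ω_c) = −74(ω_r−ω_c),  ω_s=0, ω_r=1
24(0−ω_c) = −74(1−ω_c)  ⇒  98ω_c = 74  ⇒  ω_c = 37/49
sun–planet: 24·(0−37/49) = −25·(ω_p−ω_c)  ⇒  ω_p−ω_c = −(24/25)·(-37/49) = 888/1225
ω_p = 37/49 + 888/1225 = 37/25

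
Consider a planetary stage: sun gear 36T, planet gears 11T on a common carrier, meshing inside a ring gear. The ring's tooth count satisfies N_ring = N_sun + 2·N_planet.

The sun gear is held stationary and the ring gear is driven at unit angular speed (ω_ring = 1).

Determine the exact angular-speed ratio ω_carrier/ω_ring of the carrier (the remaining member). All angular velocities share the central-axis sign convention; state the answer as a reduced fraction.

29/47

N_ring = 36 + 2·11 = 58
36(ω_s−ω_c) = −58(ω_r−ω_c),  ω_s=0, ω_r=1
36(0−ω_c) = −58(1−ω_c)  ⇒  94ω_c = 58  ⇒  ω_c = 29/47
ω_c/ω_r = 29/47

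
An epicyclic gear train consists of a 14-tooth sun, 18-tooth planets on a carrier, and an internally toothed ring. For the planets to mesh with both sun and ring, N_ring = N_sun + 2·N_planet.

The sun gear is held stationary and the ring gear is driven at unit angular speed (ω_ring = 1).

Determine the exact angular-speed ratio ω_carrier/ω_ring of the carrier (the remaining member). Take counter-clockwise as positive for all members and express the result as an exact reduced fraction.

25/32

N_ring = 14 + 2·18 = 50
14(ω_s−ω_c) = −50(ω_r−ω_c),  ω_s=0, ω_r=1
14(0−ω_c) = −50(1−ω_c)  ⇒  64ω_c = 50  ⇒  ω_c = 25/32
ω_c/ω_r = 25/32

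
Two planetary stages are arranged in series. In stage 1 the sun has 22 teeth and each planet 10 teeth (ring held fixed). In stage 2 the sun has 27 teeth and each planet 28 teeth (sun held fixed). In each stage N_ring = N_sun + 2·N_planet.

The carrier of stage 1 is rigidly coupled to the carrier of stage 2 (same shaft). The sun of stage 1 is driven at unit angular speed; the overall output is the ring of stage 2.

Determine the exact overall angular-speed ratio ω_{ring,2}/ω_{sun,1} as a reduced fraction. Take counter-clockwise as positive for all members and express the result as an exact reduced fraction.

605/1328

Stage 1: N_ring = 22 + 2·10 = 42
Stage 1: 22(ω_s−ω_c) = −42(ω_r−ω_c),  ω_r=0, ω_s=1
Stage 1: 22(1−ω_c) = −42(0−ω_c)  ⇒  64ω_c = 22  ⇒  ω_c = 11/32
  ⇒ ω_c¹/ω_s¹ = 11/32
Stage 2: N_ring = 27 + 2·28 = 83
Stage 2: 27(ω_s−ω_c) = −83(ω_r−ω_c),  ω_s=0, ω_c=1
Stage 2: ω_r = 1 − (27/83)(0−1) = 110/83
  ⇒ ω_r²/ω_c² = 110/83
Coupling ω_c² = ω_c¹ ⇒ overall = 11/32 × 110/83 = 605/1328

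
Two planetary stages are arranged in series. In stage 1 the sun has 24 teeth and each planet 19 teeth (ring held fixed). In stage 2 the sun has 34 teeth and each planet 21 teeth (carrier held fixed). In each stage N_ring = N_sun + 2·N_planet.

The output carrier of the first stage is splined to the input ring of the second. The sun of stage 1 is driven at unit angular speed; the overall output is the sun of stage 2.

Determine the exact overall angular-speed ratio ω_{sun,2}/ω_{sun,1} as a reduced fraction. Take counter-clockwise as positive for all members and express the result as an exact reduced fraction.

Stage 1: N_ring = 24 + 2·19 = 62
Stage 1: 24(ω_s−ω_c) = −62(ω_r−ω_c),  ω_r=0, ω_s=1
Stage 1: 24(1−ω_c) = −62(0−ω_c)  ⇒  86ω_c = 24  ⇒  ω_c = 12/43
  ⇒ ω_c¹/ω_s¹ = 12/43
Stage 2: N_ring = 34 + 2·21 = 76
Stage 2: 34(ω_s−ω_c) = −76(ω_r−ω_c),  ω_c=0, ω_r=1
Stage 2: ω_s = 0 − (76/34)(1−0) = -38/17
  ⇒ ω_s²/ω_r² = -38/17
Coupling ω_r² = ω_c¹ ⇒ overall = 12/43 × -38/17 = -456/731

-456/731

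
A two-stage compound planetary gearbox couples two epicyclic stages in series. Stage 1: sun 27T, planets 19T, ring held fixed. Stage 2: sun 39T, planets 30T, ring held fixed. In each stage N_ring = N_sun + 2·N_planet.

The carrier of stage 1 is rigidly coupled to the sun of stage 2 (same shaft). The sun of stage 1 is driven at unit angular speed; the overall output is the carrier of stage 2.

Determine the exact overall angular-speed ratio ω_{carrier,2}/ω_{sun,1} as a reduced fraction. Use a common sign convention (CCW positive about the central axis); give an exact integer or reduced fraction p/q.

351/4232

Stage 1: N_ring = 27 + 2·19 = 65
Stage 1: 27(ω_s−ω_c) = −65(ω_r−ω_c),  ω_r=0, ω_s=1
Stage 1: 27(1−ω_c) = −65(0−ω_c)  ⇒  92ω_c = 27  ⇒  ω_c = 27/92
  ⇒ ω_c¹/ω_s¹ = 27/92
Stage 2: N_ring = 39 + 2·30 = 99
Stage 2: 39(ω_s−ω_c) = −99(ω_r−ω_c),  ω_r=0, ω_s=1
Stage 2: 39(1−ω_c) = −99(0−ω_c)  ⇒  138ω_c = 39  ⇒  ω_c = 13/46
  ⇒ ω_c²/ω_s² = 13/46
Coupling ω_s² = ω_c¹ ⇒ overall = 27/92 × 13/46 = 351/4232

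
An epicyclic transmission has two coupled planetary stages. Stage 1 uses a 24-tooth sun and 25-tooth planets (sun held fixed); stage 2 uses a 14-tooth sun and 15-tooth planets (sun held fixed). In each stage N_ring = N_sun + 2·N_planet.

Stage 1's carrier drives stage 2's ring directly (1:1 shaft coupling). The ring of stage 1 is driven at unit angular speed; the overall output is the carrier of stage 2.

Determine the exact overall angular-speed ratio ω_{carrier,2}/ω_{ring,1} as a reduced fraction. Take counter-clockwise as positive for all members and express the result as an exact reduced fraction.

814/1421

Stage 1: N_ring = 24 + 2·25 = 74
Stage 1: 24(ω_s−ω_c) = −74(ω_r−ω_c),  ω_s=0, ω_r=1
Stage 1: 24(0−ω_c) = −74(1−ω_c)  ⇒  98ω_c = 74  ⇒  ω_c = 37/49
  ⇒ ω_c¹/ω_r¹ = 37/49
Stage 2: N_ring = 14 + 2·15 = 44
Stage 2: 14(ω_s−ω_c) = −44(ω_r−ω_c),  ω_s=0, ω_r=1
Stage 2: 14(0−ω_c) = −44(1−ω_c)  ⇒  58ω_c = 44  ⇒  ω_c = 22/29
  ⇒ ω_c²/ω_r² = 22/29
Coupling ω_r² = ω_c¹ ⇒ overall = 37/49 × 22/29 = 814/1421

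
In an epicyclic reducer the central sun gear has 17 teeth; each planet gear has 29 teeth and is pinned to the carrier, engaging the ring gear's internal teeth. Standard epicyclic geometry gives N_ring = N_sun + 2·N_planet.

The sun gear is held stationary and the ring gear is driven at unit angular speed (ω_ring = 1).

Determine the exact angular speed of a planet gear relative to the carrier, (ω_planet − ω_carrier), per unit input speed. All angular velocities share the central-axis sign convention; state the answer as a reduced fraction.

N_ring = 17 + 2·29 = 75
17(ω_s−ω_c) = −75(ω_r−ω_c),  ω_s=0, ω_r=1
17(0−ω_c) = −75(1−ω_c)  ⇒  92ω_c = 75  ⇒  ω_c = 75/92
sun–planet: 17·(0−75/92) = −29·(ω_p−ω_c)  ⇒  ω_p−ω_c = −(17/29)·(-75/92) = 1275/2668

1275/2668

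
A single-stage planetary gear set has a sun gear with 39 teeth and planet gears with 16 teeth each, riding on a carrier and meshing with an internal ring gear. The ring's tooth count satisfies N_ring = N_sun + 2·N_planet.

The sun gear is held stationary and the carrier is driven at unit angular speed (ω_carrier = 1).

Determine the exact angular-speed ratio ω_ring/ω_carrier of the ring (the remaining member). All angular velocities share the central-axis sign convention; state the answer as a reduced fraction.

N_ring = 39 + 2·16 = 71
39(ω_s−ω_c) = −71(ω_r−ω_c),  ω_s=0, ω_c=1
ω_r = 1 − (39/71)(0−1) = 110/71
ω_r/ω_c = 110/71

110/71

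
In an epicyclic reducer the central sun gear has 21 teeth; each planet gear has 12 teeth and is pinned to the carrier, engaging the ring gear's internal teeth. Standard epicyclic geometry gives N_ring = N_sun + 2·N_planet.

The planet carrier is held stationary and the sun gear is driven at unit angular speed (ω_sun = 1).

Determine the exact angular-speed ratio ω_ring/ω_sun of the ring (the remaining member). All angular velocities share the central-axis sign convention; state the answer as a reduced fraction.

N_ring = 21 + 2·12 = 45
21(ω_s−ω_c) = −45(ω_r−ω_c),  ω_c=0, ω_s=1
ω_r = 0 − (21/45)(1−0) = -7/15
ω_r/ω_s = -7/15

-7/15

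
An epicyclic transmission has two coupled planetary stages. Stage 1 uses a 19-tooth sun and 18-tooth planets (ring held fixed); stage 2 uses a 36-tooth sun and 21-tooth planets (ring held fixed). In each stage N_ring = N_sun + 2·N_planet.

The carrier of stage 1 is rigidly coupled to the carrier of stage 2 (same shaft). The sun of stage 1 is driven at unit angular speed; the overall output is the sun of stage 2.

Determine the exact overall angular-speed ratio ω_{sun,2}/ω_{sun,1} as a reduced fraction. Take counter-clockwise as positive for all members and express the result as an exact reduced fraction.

Stage 1: N_ring = 19 + 2·18 = 55
Stage 1: 19(ω_s−ω_c) = −55(ω_r−ω_c),  ω_r=0, ω_s=1
Stage 1: 19(1−ω_c) = −55(0−ω_c)  ⇒  74ω_c = 19  ⇒  ω_c = 19/74
  ⇒ ω_c¹/ω_s¹ = 19/74
Stage 2: N_ring = 36 + 2·21 = 78
Stage 2: 36(ω_s−ω_c) = −78(ω_r−ω_c),  ω_r=0, ω_c=1
Stage 2: ω_s = 1 − (78/36)(0−1) = 19/6
  ⇒ ω_s²/ω_c² = 19/6
Coupling ω_c² = ω_c¹ ⇒ overall = 19/74 × 19/6 = 361/444

361/444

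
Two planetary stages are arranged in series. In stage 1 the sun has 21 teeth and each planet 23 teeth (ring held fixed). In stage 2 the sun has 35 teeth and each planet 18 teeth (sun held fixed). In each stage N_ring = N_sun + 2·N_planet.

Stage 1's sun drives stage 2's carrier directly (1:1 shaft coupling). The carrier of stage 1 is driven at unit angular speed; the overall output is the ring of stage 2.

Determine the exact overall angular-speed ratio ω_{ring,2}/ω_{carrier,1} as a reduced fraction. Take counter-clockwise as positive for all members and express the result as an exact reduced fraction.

9328/1491

Stage 1: N_ring = 21 + 2·23 = 67
Stage 1: 21(ω_s−ω_c) = −67(ω_r−ω_c),  ω_r=0, ω_c=1
Stage 1: ω_s = 1 − (67/21)(0−1) = 88/21
  ⇒ ω_s¹/ω_c¹ = 88/21
Stage 2: N_ring = 35 + 2·18 = 71
Stage 2: 35(ω_s−ω_c) = −71(ω_r−ω_c),  ω_s=0, ω_c=1
Stage 2: ω_r = 1 − (35/71)(0−1) = 106/71
  ⇒ ω_r²/ω_c² = 106/71
Coupling ω_c² = ω_s¹ ⇒ overall = 88/21 × 106/71 = 9328/1491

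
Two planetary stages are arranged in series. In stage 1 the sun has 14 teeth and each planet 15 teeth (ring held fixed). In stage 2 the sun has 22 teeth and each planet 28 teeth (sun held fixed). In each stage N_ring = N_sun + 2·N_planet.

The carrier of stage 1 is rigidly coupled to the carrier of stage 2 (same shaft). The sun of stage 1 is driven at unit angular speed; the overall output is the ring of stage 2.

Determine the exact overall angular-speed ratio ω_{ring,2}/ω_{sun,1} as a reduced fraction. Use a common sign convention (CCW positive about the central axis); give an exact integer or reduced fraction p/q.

350/1131

Stage 1: N_ring = 14 + 2·15 = 44
Stage 1: 14(ω_s−ω_c) = −44(ω_r−ω_c),  ω_r=0, ω_s=1
Stage 1: 14(1−ω_c) = −44(0−ω_c)  ⇒  58ω_c = 14  ⇒  ω_c = 7/29
  ⇒ ω_c¹/ω_s¹ = 7/29
Stage 2: N_ring = 22 + 2·28 = 78
Stage 2: 22(ω_s−ω_c) = −78(ω_r−ω_c),  ω_s=0, ω_c=1
Stage 2: ω_r = 1 − (22/78)(0−1) = 50/39
  ⇒ ω_r²/ω_c² = 50/39
Coupling ω_c² = ω_c¹ ⇒ overall = 7/29 × 50/39 = 350/1131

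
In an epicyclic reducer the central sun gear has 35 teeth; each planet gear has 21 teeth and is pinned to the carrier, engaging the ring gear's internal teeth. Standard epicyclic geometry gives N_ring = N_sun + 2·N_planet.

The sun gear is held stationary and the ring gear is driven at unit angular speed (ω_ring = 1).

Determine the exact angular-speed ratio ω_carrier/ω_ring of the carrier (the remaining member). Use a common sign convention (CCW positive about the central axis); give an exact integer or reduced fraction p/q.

11/16

N_ring = 35 + 2·21 = 77
35(ω_s−ω_c) = −77(ω_r−ω_c),  ω_s=0, ω_r=1
35(0−ω_c) = −77(1−ω_c)  ⇒  112ω_c = 77  ⇒  ω_c = 11/16
ω_c/ω_r = 11/16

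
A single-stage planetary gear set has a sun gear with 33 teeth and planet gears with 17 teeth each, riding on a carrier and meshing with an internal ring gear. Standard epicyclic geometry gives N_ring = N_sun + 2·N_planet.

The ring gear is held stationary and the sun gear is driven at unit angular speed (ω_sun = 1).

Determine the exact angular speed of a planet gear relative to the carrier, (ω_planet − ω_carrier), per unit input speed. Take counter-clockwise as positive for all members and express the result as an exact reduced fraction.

-2211/1700

N_ring = 33 + 2·17 = 67
33(ω_s−ω_c) = −67(ω_r−ω_c),  ω_r=0, ω_s=1
33(1−ω_c) = −67(0−ω_c)  ⇒  100ω_c = 33  ⇒  ω_c = 33/100
sun–planet: 33·(1−33/100) = −17·(ω_p−ω_c)  ⇒  ω_p−ω_c = −(33/17)·(67/100) = -2211/1700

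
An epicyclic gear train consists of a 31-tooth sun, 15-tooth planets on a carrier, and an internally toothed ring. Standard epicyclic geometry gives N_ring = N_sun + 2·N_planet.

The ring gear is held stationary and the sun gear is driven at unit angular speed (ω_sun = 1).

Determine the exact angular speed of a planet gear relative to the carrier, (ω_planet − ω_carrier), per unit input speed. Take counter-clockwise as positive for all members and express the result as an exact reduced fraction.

N_ring = 31 + 2·15 = 61
31(ω_s−ω_c) = −61(ω_r−ω_c),  ω_r=0, ω_s=1
31(1−ω_c) = −61(0−ω_c)  ⇒  92ω_c = 31  ⇒  ω_c = 31/92
sun–planet: 31·(1−31/92) = −15·(ω_p−ω_c)  ⇒  ω_p−ω_c = −(31/15)·(61/92) = -1891/1380

-1891/1380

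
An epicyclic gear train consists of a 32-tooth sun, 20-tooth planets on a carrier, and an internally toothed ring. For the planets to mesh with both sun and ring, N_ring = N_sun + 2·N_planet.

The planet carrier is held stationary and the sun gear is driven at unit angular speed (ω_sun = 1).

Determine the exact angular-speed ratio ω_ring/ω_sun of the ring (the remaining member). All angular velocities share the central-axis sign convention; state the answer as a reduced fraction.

-4/9

N_ring = 32 + 2·20 = 72
32(ω_s−ω_c) = −72(ω_r−ω_c),  ω_c=0, ω_s=1
ω_r = 0 − (32/72)(1−0) = -4/9
ω_r/ω_s = -4/9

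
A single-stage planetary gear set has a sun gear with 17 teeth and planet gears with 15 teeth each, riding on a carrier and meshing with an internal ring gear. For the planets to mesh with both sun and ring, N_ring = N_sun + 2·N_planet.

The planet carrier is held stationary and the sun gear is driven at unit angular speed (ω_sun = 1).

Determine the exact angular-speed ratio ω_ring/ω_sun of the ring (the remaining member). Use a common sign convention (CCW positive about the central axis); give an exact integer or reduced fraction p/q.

N_ring = 17 + 2·15 = 47
17(ω_s−ω_c) = −47(ω_r−ω_c),  ω_c=0, ω_s=1
ω_r = 0 − (17/47)(1−0) = -17/47
ω_r/ω_s = -17/47

-17/47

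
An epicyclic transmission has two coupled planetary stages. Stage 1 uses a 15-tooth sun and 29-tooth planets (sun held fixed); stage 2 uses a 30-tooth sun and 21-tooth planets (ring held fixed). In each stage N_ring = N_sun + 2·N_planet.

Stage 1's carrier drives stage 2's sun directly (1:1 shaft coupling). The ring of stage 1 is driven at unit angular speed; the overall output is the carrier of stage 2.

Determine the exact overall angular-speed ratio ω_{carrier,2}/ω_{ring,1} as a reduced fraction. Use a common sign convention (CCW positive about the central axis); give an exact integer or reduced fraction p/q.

365/1496

Stage 1: N_ring = 15 + 2·29 = 73
Stage 1: 15(ω_s−ω_c) = −73(ω_r−ω_c),  ω_s=0, ω_r=1
Stage 1: 15(0−ω_c) = −73(1−ω_c)  ⇒  88ω_c = 73  ⇒  ω_c = 73/88
  ⇒ ω_c¹/ω_r¹ = 73/88
Stage 2: N_ring = 30 + 2·21 = 72
Stage 2: 30(ω_s−ω_c) = −72(ω_r−ω_c),  ω_r=0, ω_s=1
Stage 2: 30(1−ω_c) = −72(0−ω_c)  ⇒  102ω_c = 30  ⇒  ω_c = 5/17
  ⇒ ω_c²/ω_s² = 5/17
Coupling ω_s² = ω_c¹ ⇒ overall = 73/88 × 5/17 = 365/1496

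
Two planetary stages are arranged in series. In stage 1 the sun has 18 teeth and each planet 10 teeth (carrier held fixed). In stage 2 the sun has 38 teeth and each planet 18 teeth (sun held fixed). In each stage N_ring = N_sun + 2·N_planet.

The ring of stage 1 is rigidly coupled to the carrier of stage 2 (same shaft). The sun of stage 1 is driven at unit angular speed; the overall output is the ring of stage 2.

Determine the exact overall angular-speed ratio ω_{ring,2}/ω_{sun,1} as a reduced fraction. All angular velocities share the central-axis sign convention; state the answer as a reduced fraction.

Stage 1: N_ring = 18 + 2·10 = 38
Stage 1: 18(ω_s−ω_c) = −38(ω_r−ω_c),  ω_c=0, ω_s=1
Stage 1: ω_r = 0 − (18/38)(1−0) = -9/19
  ⇒ ω_r¹/ω_s¹ = -9/19
Stage 2: N_ring = 38 + 2·18 = 74
Stage 2: 38(ω_s−ω_c) = −74(ω_r−ω_c),  ω_s=0, ω_c=1
Stage 2: ω_r = 1 − (38/74)(0−1) = 56/37
  ⇒ ω_r²/ω_c² = 56/37
Coupling ω_c² = ω_r¹ ⇒ overall = -9/19 × 56/37 = -504/703

-504/703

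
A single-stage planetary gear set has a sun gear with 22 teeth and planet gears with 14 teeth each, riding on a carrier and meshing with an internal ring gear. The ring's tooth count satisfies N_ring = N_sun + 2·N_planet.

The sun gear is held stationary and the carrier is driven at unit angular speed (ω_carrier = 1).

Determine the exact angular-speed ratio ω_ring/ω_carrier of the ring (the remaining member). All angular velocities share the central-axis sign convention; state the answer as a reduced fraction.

36/25

N_ring = 22 + 2·14 = 50
22(ω_s−ω_c) = −50(ω_r−ω_c),  ω_s=0, ω_c=1
ω_r = 1 − (22/50)(0−1) = 36/25
ω_r/ω_c = 36/25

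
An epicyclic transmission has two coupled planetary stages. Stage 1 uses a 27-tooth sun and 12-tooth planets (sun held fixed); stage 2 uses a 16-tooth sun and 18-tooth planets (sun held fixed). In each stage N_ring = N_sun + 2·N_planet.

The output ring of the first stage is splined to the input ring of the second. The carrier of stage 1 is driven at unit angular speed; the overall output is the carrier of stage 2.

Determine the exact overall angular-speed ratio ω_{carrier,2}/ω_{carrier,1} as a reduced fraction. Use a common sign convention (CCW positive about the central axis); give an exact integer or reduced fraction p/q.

Stage 1: N_ring = 27 + 2·12 = 51
Stage 1: 27(ω_s−ω_c) = −51(ω_r−ω_c),  ω_s=0, ω_c=1
Stage 1: ω_r = 1 − (27/51)(0−1) = 26/17
  ⇒ ω_r¹/ω_c¹ = 26/17
Stage 2: N_ring = 16 + 2·18 = 52
Stage 2: 16(ω_s−ω_c) = −52(ω_r−ω_c),  ω_s=0, ω_r=1
Stage 2: 16(0−ω_c) = −52(1−ω_c)  ⇒  68ω_c = 52  ⇒  ω_c = 13/17
  ⇒ ω_c²/ω_r² = 13/17
Coupling ω_r² = ω_r¹ ⇒ overall = 26/17 × 13/17 = 338/289

338/289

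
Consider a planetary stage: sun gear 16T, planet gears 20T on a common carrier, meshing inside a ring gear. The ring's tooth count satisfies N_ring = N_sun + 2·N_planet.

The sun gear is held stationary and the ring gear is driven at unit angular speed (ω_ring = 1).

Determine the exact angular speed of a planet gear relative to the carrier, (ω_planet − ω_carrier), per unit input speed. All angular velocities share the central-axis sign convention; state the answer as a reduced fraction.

N_ring = 16 + 2·20 = 56
16(ω_s−ω_c) = −56(ω_r−ω_c),  ω_s=0, ω_r=1
16(0−ω_c) = −56(1−ω_c)  ⇒  72ω_c = 56  ⇒  ω_c = 7/9
sun–planet: 16·(0−7/9) = −20·(ω_p−ω_c)  ⇒  ω_p−ω_c = −(16/20)·(-7/9) = 28/45

28/45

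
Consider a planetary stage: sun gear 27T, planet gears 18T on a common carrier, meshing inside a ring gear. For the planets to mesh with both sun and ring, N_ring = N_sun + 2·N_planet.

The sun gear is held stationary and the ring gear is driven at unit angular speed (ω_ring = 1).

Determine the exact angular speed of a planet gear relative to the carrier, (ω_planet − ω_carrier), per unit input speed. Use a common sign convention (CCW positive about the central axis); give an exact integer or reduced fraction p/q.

N_ring = 27 + 2·18 = 63
27(ω_s−ω_c) = −63(ω_r−ω_c),  ω_s=0, ω_r=1
27(0−ω_c) = −63(1−ω_c)  ⇒  90ω_c = 63  ⇒  ω_c = 7/10
sun–planet: 27·(0−7/10) = −18·(ω_p−ω_c)  ⇒  ω_p−ω_c = −(27/18)·(-7/10) = 21/20

21/20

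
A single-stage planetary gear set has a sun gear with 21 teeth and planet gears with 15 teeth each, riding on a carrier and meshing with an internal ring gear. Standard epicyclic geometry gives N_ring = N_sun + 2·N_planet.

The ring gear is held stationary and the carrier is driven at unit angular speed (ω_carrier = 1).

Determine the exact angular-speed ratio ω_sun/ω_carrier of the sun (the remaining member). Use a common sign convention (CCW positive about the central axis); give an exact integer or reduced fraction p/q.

24/7

N_ring = 21 + 2·15 = 51
21(ω_s−ω_c) = −51(ω_r−ω_c),  ω_r=0, ω_c=1
ω_s = 1 − (51/21)(0−1) = 24/7
ω_s/ω_c = 24/7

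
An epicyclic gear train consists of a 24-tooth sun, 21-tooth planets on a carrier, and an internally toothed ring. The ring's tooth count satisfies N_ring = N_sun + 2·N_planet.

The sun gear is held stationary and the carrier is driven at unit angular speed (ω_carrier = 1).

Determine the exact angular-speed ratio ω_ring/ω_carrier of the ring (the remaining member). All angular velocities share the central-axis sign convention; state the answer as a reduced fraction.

N_ring = 24 + 2·21 = 66
24(ω_s−ω_c) = −66(ω_r−ω_c),  ω_s=0, ω_c=1
ω_r = 1 − (24/66)(0−1) = 15/11
ω_r/ω_c = 15/11

15/11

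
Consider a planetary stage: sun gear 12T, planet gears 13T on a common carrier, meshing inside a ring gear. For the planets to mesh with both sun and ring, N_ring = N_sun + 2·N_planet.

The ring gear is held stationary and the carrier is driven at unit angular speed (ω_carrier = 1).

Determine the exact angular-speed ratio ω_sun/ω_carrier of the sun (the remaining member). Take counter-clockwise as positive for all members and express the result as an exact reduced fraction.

N_ring = 12 + 2·13 = 38
12(ω_s−ω_c) = −38(ω_r−ω_c),  ω_r=0, ω_c=1
ω_s = 1 − (38/12)(0−1) = 25/6
ω_s/ω_c = 25/6

25/6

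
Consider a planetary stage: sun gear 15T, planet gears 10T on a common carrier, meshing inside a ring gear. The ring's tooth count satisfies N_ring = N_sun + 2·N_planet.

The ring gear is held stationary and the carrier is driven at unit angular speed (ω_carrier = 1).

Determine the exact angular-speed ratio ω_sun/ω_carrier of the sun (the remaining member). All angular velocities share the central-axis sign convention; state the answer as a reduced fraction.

N_ring = 15 + 2·10 = 35
15(ω_s−ω_c) = −35(ω_r−ω_c),  ω_r=0, ω_c=1
ω_s = 1 − (35/15)(0−1) = 10/3
ω_s/ω_c = 10/3

10/3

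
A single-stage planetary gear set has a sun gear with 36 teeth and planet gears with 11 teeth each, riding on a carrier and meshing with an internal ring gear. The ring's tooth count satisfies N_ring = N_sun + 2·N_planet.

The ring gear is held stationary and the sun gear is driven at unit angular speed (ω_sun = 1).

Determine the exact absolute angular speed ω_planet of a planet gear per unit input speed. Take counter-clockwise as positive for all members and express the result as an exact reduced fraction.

N_ring = 36 + 2·11 = 58
36(ω_s−ω_c) = −58(ω_r−ω_c),  ω_r=0, ω_s=1
36(1−ω_c) = −58(0−ω_c)  ⇒  94ω_c = 36  ⇒  ω_c = 18/47
sun–planet: 36·(1−18/47) = −11·(ω_p−ω_c)  ⇒  ω_p−ω_c = −(36/11)·(29/47) = -1044/517
ω_p = 18/47 − 1044/517 = -18/11

-18/11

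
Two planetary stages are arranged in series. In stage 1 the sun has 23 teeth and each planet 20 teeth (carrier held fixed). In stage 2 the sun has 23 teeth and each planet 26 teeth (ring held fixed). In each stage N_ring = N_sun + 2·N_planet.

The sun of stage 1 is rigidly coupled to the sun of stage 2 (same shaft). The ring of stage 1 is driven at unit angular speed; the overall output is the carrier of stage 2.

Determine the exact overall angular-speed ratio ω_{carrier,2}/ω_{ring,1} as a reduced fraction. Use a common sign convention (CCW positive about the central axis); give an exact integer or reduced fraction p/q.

-9/14

Stage 1: N_ring = 23 + 2·20 = 63
Stage 1: 23(ω_s−ω_c) = −63(ω_r−ω_c),  ω_c=0, ω_r=1
Stage 1: ω_s = 0 − (63/23)(1−0) = -63/23
  ⇒ ω_s¹/ω_r¹ = -63/23
Stage 2: N_ring = 23 + 2·26 = 75
Stage 2: 23(ω_s−ω_c) = −75(ω_r−ω_c),  ω_r=0, ω_s=1
Stage 2: 23(1−ω_c) = −75(0−ω_c)  ⇒  98ω_c = 23  ⇒  ω_c = 23/98
  ⇒ ω_c²/ω_s² = 23/98
Coupling ω_s² = ω_s¹ ⇒ overall = -63/23 × 23/98 = -9/14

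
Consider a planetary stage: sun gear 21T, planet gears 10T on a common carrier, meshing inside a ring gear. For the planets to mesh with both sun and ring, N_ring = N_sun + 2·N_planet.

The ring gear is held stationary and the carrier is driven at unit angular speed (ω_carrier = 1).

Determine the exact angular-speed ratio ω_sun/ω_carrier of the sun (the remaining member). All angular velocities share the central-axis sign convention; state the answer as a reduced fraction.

62/21

N_ring = 21 + 2·10 = 41
21(ω_s−ω_c) = −41(ω_r−ω_c),  ω_r=0, ω_c=1
ω_s = 1 − (41/21)(0−1) = 62/21
ω_s/ω_c = 62/21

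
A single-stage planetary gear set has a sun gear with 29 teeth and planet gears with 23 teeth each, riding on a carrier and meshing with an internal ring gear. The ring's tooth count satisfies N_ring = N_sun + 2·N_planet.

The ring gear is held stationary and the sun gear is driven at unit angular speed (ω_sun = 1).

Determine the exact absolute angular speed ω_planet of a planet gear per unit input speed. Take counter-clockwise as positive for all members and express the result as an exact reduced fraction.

N_ring = 29 + 2·23 = 75
29(ω_s−ω_c) = −75(ω_r−ω_c),  ω_r=0, ω_s=1
29(1−ω_c) = −75(0−ω_c)  ⇒  104ω_c = 29  ⇒  ω_c = 29/104
sun–planet: 29·(1−29/104) = −23·(ω_p−ω_c)  ⇒  ω_p−ω_c = −(29/23)·(75/104) = -2175/2392
ω_p = 29/104 − 2175/2392 = -29/46

-29/46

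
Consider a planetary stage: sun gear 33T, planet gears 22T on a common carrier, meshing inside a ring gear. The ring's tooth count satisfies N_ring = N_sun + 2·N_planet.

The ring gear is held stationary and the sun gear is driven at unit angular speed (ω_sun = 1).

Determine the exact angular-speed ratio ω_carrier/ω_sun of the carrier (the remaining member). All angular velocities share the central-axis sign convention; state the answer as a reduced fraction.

3/10

N_ring = 33 + 2·22 = 77
33(ω_s−ω_c) = −77(ω_r−ω_c),  ω_r=0, ω_s=1
33(1−ω_c) = −77(0−ω_c)  ⇒  110ω_c = 33  ⇒  ω_c = 3/10
ω_c/ω_s = 3/10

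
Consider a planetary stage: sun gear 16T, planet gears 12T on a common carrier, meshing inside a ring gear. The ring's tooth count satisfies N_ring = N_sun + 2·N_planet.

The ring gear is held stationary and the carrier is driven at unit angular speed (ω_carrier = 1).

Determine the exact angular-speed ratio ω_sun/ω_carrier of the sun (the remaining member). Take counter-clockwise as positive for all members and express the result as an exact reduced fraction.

N_ring = 16 + 2·12 = 40
16(ω_s−ω_c) = −40(ω_r−ω_c),  ω_r=0, ω_c=1
ω_s = 1 − (40/16)(0−1) = 7/2
ω_s/ω_c = 7/2

7/2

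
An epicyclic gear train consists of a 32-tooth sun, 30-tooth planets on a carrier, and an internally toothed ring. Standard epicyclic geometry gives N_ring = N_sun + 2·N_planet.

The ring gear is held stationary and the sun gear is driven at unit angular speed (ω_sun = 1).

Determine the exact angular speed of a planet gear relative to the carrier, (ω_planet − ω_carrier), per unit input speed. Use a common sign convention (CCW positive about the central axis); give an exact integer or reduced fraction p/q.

N_ring = 32 + 2·30 = 92
32(ω_s−ω_c) = −92(ω_r−ω_c),  ω_r=0, ω_s=1
32(1−ω_c) = −92(0−ω_c)  ⇒  124ω_c = 32  ⇒  ω_c = 8/31
sun–planet: 32·(1−8/31) = −30·(ω_p−ω_c)  ⇒  ω_p−ω_c = −(32/30)·(23/31) = -368/465

-368/465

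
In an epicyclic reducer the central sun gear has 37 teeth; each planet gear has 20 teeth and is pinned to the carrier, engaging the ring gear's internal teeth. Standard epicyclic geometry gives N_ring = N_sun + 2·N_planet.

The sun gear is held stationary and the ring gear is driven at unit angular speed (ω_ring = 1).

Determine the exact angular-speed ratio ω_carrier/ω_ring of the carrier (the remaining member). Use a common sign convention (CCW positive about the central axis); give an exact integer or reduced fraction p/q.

77/114

N_ring = 37 + 2·20 = 77
37(ω_s−ω_c) = −77(ω_r−ω_c),  ω_s=0, ω_r=1
37(0−ω_c) = −77(1−ω_c)  ⇒  114ω_c = 77  ⇒  ω_c = 77/114
ω_c/ω_r = 77/114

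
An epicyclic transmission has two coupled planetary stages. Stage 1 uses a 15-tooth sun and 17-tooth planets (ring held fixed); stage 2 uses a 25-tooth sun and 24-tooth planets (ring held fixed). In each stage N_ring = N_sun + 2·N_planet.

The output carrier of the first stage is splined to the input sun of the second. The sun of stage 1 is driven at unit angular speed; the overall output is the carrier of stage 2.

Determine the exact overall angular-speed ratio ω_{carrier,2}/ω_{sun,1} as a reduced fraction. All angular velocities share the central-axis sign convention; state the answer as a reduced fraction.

Stage 1: N_ring = 15 + 2·17 = 49
Stage 1: 15(ω_s−ω_c) = −49(ω_r−ω_c),  ω_r=0, ω_s=1
Stage 1: 15(1−ω_c) = −49(0−ω_c)  ⇒  64ω_c = 15  ⇒  ω_c = 15/64
  ⇒ ω_c¹/ω_s¹ = 15/64
Stage 2: N_ring = 25 + 2·24 = 73
Stage 2: 25(ω_s−ω_c) = −73(ω_r−ω_c),  ω_r=0, ω_s=1
Stage 2: 25(1−ω_c) = −73(0−ω_c)  ⇒  98ω_c = 25  ⇒  ω_c = 25/98
  ⇒ ω_c²/ω_s² = 25/98
Coupling ω_s² = ω_c¹ ⇒ overall = 15/64 × 25/98 = 375/6272

375/6272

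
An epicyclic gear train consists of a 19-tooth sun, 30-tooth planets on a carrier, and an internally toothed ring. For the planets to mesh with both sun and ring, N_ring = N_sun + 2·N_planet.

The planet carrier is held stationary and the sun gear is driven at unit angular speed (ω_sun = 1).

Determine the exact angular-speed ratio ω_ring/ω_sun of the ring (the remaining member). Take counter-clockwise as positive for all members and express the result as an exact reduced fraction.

-19/79

N_ring = 19 + 2·30 = 79
19(ω_s−ω_c) = −79(ω_r−ω_c),  ω_c=0, ω_s=1
ω_r = 0 − (19/79)(1−0) = -19/79
ω_r/ω_s = -19/79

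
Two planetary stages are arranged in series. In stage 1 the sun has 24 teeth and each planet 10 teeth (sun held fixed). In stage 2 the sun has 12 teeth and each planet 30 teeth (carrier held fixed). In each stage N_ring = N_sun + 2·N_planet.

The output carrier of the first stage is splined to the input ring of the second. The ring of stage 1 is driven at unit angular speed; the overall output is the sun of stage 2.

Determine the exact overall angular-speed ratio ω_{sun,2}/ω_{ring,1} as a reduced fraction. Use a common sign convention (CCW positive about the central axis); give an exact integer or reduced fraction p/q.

Stage 1: N_ring = 24 + 2·10 = 44
Stage 1: 24(ω_s−ω_c) = −44(ω_r−ω_c),  ω_s=0, ω_r=1
Stage 1: 24(0−ω_c) = −44(1−ω_c)  ⇒  68ω_c = 44  ⇒  ω_c = 11/17
  ⇒ ω_c¹/ω_r¹ = 11/17
Stage 2: N_ring = 12 + 2·30 = 72
Stage 2: 12(ω_s−ω_c) = −72(ω_r−ω_c),  ω_c=0, ω_r=1
Stage 2: ω_s = 0 − (72/12)(1−0) = -6
  ⇒ ω_s²/ω_r² = -6
Coupling ω_r² = ω_c¹ ⇒ overall = 11/17 × -6 = -66/17

-66/17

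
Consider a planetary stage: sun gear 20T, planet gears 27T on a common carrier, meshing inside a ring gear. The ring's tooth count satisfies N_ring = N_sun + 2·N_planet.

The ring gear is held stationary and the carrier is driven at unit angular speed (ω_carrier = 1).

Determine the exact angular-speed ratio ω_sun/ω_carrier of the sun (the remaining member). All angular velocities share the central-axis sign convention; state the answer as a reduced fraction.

47/10

N_ring = 20 + 2·27 = 74
20(ω_s−ω_c) = −74(ω_r−ω_c),  ω_r=0, ω_c=1
ω_s = 1 − (74/20)(0−1) = 47/10
ω_s/ω_c = 47/10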